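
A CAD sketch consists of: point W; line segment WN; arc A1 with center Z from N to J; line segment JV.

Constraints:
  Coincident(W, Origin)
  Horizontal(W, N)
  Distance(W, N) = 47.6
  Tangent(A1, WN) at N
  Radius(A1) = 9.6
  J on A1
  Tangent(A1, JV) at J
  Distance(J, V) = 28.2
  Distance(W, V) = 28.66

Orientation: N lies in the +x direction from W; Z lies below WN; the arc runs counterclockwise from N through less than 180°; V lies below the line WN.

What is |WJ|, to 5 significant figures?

41.431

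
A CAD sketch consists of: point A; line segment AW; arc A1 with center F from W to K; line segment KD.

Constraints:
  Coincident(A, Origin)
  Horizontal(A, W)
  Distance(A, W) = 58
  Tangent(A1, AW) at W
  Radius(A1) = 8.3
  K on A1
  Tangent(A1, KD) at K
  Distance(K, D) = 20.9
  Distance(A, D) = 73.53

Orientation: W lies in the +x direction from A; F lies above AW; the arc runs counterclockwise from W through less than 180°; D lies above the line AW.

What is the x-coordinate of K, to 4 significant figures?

66.28

A is at the origin; AW is horizontal with |AW| = 58.0 and W on the +x side, so W = (58.00, 0.000). Tangency of A1 to AW means the radius FW is perpendicular to AW, so F = W + (0, 8.3) = (58.00, 8.300). Since FK ⟂ KD (tangency), |FD| = √(8.3² + 20.9²) = 22.49 regardless of where K sits on A1. So D lies on both circle(A, 73.53) and circle(F, 22.49); the above-AW intersection is D = (67.76, 28.56). K is the foot of the tangent from D: K = (66.28, 7.713).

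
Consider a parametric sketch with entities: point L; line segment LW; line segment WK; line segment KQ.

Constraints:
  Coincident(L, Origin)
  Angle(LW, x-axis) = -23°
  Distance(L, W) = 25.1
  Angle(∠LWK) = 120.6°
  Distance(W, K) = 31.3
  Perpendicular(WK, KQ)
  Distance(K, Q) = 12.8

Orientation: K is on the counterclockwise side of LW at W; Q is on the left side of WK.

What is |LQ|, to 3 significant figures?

44.9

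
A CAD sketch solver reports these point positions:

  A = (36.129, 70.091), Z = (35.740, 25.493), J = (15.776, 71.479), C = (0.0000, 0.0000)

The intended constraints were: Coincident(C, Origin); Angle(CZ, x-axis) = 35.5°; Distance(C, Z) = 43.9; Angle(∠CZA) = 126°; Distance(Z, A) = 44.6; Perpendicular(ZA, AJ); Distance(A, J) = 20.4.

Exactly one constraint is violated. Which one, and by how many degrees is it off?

Perpendicular(ZA, AJ) — off by 3.40°.

C = (0.00, 0.00) ✓; CZ at 35.50° ✓; |CZ| = 43.90 ✓; ∠CZA = 126.0° ✓; |ZA| = 44.60 ✓; ∠(ZA, AJ) = 86.60° ✗; |AJ| = 20.40 ✓.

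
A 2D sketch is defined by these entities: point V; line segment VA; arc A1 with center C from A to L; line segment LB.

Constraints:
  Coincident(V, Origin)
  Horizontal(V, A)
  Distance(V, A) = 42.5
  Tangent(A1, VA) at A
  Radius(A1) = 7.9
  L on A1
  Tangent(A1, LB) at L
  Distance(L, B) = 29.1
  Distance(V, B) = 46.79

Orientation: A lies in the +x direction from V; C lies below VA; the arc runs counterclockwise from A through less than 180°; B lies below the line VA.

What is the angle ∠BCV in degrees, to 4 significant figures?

76.95°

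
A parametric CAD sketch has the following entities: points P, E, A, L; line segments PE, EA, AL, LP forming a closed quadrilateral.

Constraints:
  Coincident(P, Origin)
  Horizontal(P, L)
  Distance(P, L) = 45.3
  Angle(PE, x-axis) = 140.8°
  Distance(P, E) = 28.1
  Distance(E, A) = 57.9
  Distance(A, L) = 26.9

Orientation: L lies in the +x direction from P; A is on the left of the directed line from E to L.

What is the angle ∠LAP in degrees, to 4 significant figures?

75.85°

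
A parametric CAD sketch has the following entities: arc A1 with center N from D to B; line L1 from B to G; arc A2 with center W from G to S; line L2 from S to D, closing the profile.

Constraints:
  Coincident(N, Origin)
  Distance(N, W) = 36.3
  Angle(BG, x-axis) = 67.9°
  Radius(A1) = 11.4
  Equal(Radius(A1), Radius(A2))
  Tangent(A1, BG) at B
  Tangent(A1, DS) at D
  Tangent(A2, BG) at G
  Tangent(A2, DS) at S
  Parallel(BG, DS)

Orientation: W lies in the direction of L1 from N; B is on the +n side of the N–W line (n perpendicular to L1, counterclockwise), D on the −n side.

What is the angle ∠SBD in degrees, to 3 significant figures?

57.9°

Tangency of A1 to both parallel lines with radius 11.4 puts B and D at N ± 11.4·n: B = (-10.6, 4.29), D = (10.6, -4.29). Equal radii place G and S the same way about W: G = W + 11.4·n = (3.09, 37.9), S = W − 11.4·n = (24.2, 29.3). Then cos ∠SBD = BS·BD / (|BS||BD|), giving 57.9°.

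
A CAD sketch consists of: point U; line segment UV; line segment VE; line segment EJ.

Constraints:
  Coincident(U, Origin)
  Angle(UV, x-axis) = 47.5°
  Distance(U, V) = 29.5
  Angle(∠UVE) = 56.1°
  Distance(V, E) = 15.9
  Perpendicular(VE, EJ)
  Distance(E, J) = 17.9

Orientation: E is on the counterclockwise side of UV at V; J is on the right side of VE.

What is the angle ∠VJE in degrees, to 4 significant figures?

41.61°

U is at the origin; UV runs at 47.5° with length 29.5, so V = 29.5·(cos 47.5°, sin 47.5°) = (19.93, 21.75). ∠UVE = 56.1°, so VE runs at 47.5° + (180° − 56.1°) = 171.4° from the x-axis; with |VE| = 15.9, E = V + 15.9·(cos 171.4°, sin 171.4°) = (4.209, 24.13). The perpendicularity gives EJ at right angles to VE; with |EJ| = 17.9 on the right of VE, J = E + 17.9·(0.1495, 0.9888) = (6.885, 41.83). Then cos ∠VJE = JV·JE / (|JV||JE|), giving 41.61°.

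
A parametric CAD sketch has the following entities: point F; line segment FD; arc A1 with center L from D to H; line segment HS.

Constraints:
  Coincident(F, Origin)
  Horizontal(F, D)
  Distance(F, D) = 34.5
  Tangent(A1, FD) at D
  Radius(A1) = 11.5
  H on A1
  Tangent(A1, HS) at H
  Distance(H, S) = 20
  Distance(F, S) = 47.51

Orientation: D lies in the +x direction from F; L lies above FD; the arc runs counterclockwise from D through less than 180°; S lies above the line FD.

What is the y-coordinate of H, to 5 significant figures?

18.006

Checks: F.y = 0.00, D.y = 0.00 ✓; |LH| = 11.50 ✓; ∠(LH, HS) = 90.00° ✓; |HS| = 20.00 ✓; |FS| = 47.51 ✓.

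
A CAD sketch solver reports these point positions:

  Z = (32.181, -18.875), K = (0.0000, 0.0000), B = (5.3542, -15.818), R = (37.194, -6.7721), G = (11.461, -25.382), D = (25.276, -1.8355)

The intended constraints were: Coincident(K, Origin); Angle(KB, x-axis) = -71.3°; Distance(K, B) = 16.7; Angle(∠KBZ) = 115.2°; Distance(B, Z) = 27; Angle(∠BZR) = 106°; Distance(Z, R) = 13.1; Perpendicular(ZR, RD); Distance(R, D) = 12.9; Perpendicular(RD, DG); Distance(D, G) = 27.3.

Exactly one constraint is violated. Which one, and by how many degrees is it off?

Perpendicular(RD, DG) — off by 7.90°.

K = (0.00, 0.00) ✓; KB at -71.30° ✓; |KB| = 16.70 ✓; ∠KBZ = 115.2° ✓; |BZ| = 27.00 ✓; ∠BZR = 106.0° ✓; |ZR| = 13.10 ✓; ∠(ZR, RD) = 90.00° ✓; |RD| = 12.90 ✓; ∠(RD, DG) = 82.10° ✗; |DG| = 27.30 ✓.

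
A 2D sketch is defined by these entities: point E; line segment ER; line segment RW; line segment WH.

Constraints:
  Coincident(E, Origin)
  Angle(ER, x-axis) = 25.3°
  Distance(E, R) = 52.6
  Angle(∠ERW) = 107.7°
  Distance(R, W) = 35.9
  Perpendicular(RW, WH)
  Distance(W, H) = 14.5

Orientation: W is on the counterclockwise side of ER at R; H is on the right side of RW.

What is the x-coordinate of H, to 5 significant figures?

57.179

E is at the origin; ER runs at 25.3° with length 52.6, so R = 52.6·(cos 25.3°, sin 25.3°) = (47.555, 22.479). ∠ERW = 107.7°, so RW runs at 25.3° + (180° − 107.7°) = 97.600° from the x-axis; with |RW| = 35.9, W = R + 35.9·(cos 97.600°, sin 97.600°) = (42.807, 58.064). RW ⟂ WH; with |WH| = 14.5 on the right of RW, H = W + 14.5·(0.99122, 0.13226) = (57.179, 59.981). So H.x = 57.179.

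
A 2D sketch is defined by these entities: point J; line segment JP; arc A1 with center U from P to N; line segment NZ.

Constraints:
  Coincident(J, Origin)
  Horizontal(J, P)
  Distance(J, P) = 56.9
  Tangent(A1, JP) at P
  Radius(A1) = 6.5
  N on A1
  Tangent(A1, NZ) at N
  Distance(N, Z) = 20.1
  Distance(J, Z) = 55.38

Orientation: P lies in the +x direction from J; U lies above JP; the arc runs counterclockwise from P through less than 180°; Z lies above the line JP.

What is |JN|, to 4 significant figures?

62.78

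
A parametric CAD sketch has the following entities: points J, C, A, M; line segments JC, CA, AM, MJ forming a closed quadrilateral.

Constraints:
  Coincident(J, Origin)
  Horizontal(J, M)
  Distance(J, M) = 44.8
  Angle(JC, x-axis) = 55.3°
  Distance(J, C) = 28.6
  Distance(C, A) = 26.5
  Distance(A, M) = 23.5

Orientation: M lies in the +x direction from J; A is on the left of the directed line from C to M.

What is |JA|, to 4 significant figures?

48.77

Checks: JC at 55.30° ✓; |CA| = 26.50 ✓; |AM| = 23.50 ✓.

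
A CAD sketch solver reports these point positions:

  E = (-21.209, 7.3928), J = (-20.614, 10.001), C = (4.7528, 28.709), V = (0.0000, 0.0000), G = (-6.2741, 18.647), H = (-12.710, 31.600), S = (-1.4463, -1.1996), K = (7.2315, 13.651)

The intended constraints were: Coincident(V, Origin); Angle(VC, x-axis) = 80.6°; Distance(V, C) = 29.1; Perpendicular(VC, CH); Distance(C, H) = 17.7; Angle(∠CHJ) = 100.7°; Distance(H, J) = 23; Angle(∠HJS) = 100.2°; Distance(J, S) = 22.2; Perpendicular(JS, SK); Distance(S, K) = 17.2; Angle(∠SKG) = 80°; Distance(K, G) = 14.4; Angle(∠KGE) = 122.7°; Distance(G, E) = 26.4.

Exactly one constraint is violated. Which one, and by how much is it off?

Distance(G, E) = 26.4 — off by 7.70.

V = (0.00, 0.00) ✓; VC at 80.60° ✓; |VC| = 29.10 ✓; ∠(VC, CH) = 90.00° ✓; |CH| = 17.70 ✓; ∠CHJ = 100.7° ✓; |HJ| = 23.00 ✓; ∠HJS = 100.2° ✓; |JS| = 22.20 ✓; ∠(JS, SK) = 90.00° ✓; |SK| = 17.20 ✓; ∠SKG = 80.00° ✓; |KG| = 14.40 ✓; ∠KGE = 122.7° ✓; |GE| = 18.70 ✗.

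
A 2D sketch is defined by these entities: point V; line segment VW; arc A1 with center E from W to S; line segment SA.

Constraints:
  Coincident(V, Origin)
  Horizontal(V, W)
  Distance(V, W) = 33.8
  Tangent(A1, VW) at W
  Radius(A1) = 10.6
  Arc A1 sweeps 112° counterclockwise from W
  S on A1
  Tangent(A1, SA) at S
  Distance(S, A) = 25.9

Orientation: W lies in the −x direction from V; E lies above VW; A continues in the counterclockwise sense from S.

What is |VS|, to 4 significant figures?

28.05

Since A1 is tangent to VW there, EW ⟂ VW, so E = W + (0, 10.6) = (-33.80, 10.60). On A1, W sits at bearing -90° from E; a 112° counterclockwise sweep puts S at bearing 22°, so S = E + 10.6·(cos 22°, sin 22°) = (-23.97, 14.57). Then |VS| = |S − V| = 28.05.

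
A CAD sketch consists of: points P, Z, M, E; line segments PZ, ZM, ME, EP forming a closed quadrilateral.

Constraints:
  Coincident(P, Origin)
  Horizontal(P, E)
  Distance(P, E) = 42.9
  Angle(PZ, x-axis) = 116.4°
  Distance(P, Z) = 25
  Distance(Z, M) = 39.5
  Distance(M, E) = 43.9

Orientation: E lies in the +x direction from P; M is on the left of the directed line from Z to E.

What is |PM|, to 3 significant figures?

46.6

P is at the origin; PE is horizontal with |PE| = 42.9 and E in +x, so E = (42.9, 0). PZ runs at 116.4° with |PZ| = 25.0, so Z = (-11.1, 22.4). M is determined by |ZM| = 39.5 and |ME| = 43.9 together: it lies at the intersection of circle(Z, 39.5) and circle(E, 43.9). With |ZE| = 58.5, the foot of the radical line on ZE is 26.1 from Z and the perpendicular offset is √(39.5² − 26.1²) = 29.6. Taking the left-of-ZE solution: M = (24.3, 39.8).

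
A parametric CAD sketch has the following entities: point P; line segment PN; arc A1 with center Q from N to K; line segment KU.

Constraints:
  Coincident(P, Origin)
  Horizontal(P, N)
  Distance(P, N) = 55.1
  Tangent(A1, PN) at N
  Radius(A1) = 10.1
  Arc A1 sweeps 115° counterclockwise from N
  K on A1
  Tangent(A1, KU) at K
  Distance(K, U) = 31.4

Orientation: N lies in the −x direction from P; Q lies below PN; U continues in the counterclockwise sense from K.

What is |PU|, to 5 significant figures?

66.584

P is at the origin; P and N share the same y with |PN| = 55.1 and N on the −x side, so N = (-55.100, 0.0000). A1 meets PN tangentially, so QN is at right angles to PN, so Q = N + (0, -10.1) = (-55.100, -10.100). On A1, N sits at bearing 90° from Q; a 115° counterclockwise sweep puts K at bearing 205°, so K = Q + 10.1·(cos 205°, sin 205°) = (-64.254, -14.368). A1 meets KU tangentially, so QK is at right angles to KU, so KU runs along (−sin 205°, cos 205°); with |KU| = 31.4, U = (-50.983, -42.827). Then |PU| = |U − P| = 66.584.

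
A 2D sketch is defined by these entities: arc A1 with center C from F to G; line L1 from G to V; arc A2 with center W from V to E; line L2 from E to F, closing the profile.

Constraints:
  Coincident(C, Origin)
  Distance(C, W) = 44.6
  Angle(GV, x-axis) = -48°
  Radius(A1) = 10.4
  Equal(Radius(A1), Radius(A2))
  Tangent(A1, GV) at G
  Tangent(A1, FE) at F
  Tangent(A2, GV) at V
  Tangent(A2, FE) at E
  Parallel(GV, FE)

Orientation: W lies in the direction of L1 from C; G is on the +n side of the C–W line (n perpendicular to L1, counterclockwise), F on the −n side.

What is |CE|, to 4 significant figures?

45.80

Tangency of A1 to both parallel lines with radius 10.4 puts G and F at C ± 10.4·n: G = (7.729, 6.959), F = (-7.729, -6.959). Equal radii place V and E the same way about W: V = W + 10.4·n = (37.57, -26.19), E = W − 10.4·n = (22.11, -40.10). Then |CE| = |E − C| = 45.80.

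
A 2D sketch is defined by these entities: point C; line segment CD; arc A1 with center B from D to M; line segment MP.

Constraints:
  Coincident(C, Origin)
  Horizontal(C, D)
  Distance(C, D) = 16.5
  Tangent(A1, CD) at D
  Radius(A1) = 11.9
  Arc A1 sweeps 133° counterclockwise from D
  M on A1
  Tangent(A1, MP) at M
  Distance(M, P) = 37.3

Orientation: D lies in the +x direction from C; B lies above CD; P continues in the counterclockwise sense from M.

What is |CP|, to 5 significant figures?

47.296

C is at the origin; CD is horizontal with |CD| = 16.5 and D on the +x side, so D = (16.500, 0.0000). Tangency of A1 to CD means the radius BD is perpendicular to CD, so B = D + (0, 11.9) = (16.500, 11.900). On A1, D sits at bearing -90° from B; a 133° counterclockwise sweep puts M at bearing 43°, so M = B + 11.9·(cos 43°, sin 43°) = (25.203, 20.016). Tangency of A1 to MP means the radius BM is perpendicular to MP, so MP runs along (−sin 43°, cos 43°); with |MP| = 37.3, P = (-0.23543, 47.295). Then |CP| = |P − C| = 47.296.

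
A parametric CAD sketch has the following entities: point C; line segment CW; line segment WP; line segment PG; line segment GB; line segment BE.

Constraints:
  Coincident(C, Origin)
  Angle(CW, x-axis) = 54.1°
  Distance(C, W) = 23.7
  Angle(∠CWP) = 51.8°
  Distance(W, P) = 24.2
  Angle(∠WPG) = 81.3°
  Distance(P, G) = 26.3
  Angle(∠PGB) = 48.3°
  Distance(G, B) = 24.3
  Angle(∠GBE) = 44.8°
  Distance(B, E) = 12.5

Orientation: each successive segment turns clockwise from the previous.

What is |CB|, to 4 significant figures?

15.08

C is at the origin; CW runs at 54.1° with length 23.7, so W = (13.90, 19.20). ∠CWP = 51.8° gives WP at -74.10° from the x-axis; with |WP| = 24.2, P = (20.53, -4.076). ∠WPG = 81.3° gives PG at -172.8° from the x-axis; with |PG| = 26.3, G = (-5.566, -7.372). ∠PGB = 48.3° gives GB at 55.50° from the x-axis; with |GB| = 24.3, B = (8.198, 12.65). Then |CB| = |B − C| = 15.08.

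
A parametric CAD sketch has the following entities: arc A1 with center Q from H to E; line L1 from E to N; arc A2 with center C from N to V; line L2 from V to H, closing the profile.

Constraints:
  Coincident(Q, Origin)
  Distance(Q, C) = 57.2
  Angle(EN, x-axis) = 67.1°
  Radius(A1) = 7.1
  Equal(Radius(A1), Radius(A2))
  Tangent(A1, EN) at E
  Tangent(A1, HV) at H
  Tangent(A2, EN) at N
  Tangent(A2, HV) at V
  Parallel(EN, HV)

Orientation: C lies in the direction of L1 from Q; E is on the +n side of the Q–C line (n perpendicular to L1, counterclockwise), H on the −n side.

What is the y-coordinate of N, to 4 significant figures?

55.45

The slot axis is L1's direction at 67.1°, so u = (cos 67.1°, sin 67.1°) = (0.3891, 0.9212) and n = (−sin 67.1°, cos 67.1°) = (-0.9212, 0.3891). Q is at the origin and C lies 57.2 along u from Q, so C = 57.2·u = (22.26, 52.69). Tangency of A1 to both parallel lines with radius 7.1 puts E and H at Q ± 7.1·n: E = (-6.540, 2.763), H = (6.540, -2.763). Equal radii place N and V the same way about C: N = C + 7.1·n = (15.72, 55.45), V = C − 7.1·n = (28.80, 49.93). So N.y = 55.45.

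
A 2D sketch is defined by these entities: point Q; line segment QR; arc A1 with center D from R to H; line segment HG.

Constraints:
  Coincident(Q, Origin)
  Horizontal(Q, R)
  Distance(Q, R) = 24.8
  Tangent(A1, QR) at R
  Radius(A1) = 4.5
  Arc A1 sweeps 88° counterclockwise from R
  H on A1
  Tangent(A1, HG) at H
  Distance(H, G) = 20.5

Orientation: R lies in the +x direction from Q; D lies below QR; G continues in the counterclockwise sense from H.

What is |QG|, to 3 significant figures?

31.6

On A1, R sits at bearing 90° from D; an 88° counterclockwise sweep puts H at bearing 178°, so H = D + 4.5·(cos 178°, sin 178°) = (20.3, -4.34). A1 meets HG tangentially, so DH is at right angles to HG, so HG runs along (−sin 178°, cos 178°); with |HG| = 20.5, G = (19.6, -24.8). Then |QG| = |G − Q| = 31.6.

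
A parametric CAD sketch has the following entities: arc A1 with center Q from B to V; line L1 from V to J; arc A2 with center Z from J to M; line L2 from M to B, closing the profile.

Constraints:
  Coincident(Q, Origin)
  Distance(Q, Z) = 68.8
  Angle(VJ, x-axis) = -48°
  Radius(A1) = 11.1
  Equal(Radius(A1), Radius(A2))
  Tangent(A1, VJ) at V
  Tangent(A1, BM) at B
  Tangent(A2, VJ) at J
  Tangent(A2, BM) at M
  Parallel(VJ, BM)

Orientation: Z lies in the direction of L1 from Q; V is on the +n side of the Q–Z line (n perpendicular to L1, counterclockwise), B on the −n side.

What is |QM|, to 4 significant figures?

69.69

The slot axis is L1's direction at -48.0°, so u = (cos -48.0°, sin -48.0°) = (0.6691, -0.7431) and n = (−sin -48.0°, cos -48.0°) = (0.7431, 0.6691). Q is at the origin and Z lies 68.8 along u from Q, so Z = 68.8·u = (46.04, -51.13). Tangency of A1 to both parallel lines with radius 11.1 puts V and B at Q ± 11.1·n: V = (8.249, 7.427), B = (-8.249, -7.427). Equal radii place J and M the same way about Z: J = Z + 11.1·n = (54.29, -43.70), M = Z − 11.1·n = (37.79, -58.56). Then |QM| = |M − Q| = 69.69.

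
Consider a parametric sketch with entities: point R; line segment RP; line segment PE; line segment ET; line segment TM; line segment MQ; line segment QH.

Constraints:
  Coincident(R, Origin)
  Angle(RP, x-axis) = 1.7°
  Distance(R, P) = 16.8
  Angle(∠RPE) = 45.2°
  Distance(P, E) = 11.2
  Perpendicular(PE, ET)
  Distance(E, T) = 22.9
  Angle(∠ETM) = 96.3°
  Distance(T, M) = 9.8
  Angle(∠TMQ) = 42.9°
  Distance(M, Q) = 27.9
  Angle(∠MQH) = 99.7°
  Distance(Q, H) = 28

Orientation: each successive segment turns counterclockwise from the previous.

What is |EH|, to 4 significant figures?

36.80

∠TMQ = 42.9° gives MQ at 87.30° from the x-axis; with |MQ| = 27.9, Q = (0.5448, 11.98). ∠MQH = 99.7° gives QH at 167.6° from the x-axis; with |QH| = 28.0, H = (-26.80, 17.99). Then |EH| = |H − E| = 36.80.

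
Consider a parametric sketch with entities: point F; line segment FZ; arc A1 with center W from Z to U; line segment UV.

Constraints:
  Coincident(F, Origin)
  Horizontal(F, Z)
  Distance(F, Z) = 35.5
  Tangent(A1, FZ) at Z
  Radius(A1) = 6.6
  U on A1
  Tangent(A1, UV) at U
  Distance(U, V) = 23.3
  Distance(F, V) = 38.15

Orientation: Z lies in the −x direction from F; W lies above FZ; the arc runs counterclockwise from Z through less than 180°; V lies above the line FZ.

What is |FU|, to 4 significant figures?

29.51

F is at the origin; FZ is horizontal with |FZ| = 35.5 and Z on the −x side, so Z = (-35.50, 0.000). Tangency of A1 to FZ means the radius WZ is perpendicular to FZ, so W = Z + (0, 6.6) = (-35.50, 6.600). Since WU ⟂ UV (tangency), |WV| = √(6.6² + 23.3²) = 24.22 regardless of where U sits on A1. So V lies on both circle(F, 38.15) and circle(W, 24.22); the above-FZ intersection is V = (-25.29, 28.56). U is the foot of the tangent from V: U = (-28.98, 5.555).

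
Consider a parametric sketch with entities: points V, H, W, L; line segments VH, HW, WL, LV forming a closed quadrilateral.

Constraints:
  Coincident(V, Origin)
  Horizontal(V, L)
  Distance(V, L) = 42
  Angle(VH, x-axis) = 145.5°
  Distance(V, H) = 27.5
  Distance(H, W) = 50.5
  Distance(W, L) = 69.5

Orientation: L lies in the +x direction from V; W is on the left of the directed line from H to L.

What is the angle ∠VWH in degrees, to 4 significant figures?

28.02°

V is at the origin; V and L share the same y with |VL| = 42.0 and L in +x, so L = (42.0, 0). VH runs at 145.5° with |VH| = 27.5, so H = (-22.66, 15.58). W is determined by |HW| = 50.5 and |WL| = 69.5 together: it lies at the intersection of circle(H, 50.5) and circle(L, 69.5). With |HL| = 66.51, the foot of the radical line on HL is 16.12 from H and the perpendicular offset is √(50.5² − 16.12²) = 47.86. Taking the left-of-HL solution: W = (4.213, 58.33).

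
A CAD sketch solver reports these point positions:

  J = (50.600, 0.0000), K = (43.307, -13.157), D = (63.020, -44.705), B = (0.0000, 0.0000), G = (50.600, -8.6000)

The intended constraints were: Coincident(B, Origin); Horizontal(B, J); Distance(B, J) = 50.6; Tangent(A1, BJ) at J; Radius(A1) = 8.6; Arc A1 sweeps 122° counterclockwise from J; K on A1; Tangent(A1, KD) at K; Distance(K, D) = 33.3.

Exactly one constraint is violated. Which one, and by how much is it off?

Distance(K, D) = 33.3 — off by 3.90.

B = (0.00, 0.00) ✓; B.y = 0.00, J.y = 0.00 ✓; |BJ| = 50.60 ✓; ∠(GJ, JB) = 90.00° ✓; |GJ| = 8.600 ✓; bearing(G→K) − bearing(G→J) = 122.0° ✓; |GK| = 8.600 ✓; ∠(GK, KD) = 90.00° ✓; |KD| = 37.20 ✗.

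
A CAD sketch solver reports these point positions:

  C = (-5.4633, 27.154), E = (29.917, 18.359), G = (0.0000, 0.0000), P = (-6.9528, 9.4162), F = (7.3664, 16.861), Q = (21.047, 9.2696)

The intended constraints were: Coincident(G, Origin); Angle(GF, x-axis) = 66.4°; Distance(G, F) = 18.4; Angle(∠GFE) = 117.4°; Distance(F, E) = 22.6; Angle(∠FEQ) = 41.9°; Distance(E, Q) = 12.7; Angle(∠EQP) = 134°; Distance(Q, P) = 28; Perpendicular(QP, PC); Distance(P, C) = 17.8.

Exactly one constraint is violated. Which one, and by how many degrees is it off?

Perpendicular(QP, PC) — off by 4.50°.

G = (0.00, 0.00) ✓; GF at 66.40° ✓; |GF| = 18.40 ✓; ∠GFE = 117.4° ✓; |FE| = 22.60 ✓; ∠FEQ = 41.90° ✓; |EQ| = 12.70 ✓; ∠EQP = 134.0° ✓; |QP| = 28.00 ✓; ∠(QP, PC) = 94.50° ✗; |PC| = 17.80 ✓.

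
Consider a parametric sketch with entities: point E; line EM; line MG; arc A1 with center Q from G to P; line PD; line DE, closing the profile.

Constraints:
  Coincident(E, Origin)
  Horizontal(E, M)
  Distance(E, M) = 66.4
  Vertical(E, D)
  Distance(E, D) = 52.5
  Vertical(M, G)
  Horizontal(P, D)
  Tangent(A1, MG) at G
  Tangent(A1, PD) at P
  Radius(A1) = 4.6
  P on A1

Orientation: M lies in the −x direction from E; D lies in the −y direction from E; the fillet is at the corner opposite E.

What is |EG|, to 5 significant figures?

81.874

E is at the origin; EM is horizontal with |EM| = 66.4 and M on the −x side, so M = (-66.400, 0.0000). ED is vertical with |ED| = 52.5 and D on the −y side, so D = (0.0000, -52.500). The virtual corner opposite E is at (-66.400, -52.500). The tangent condition forces QG to be normal to MG and since A1 is tangent to PD there, QP ⟂ PD, with radius 4.6, so the center Q sits 4.6 in from both sides at Q = (-61.800, -47.900). That places the tangent points at G = (-66.400, -47.900) on MG and P = (-61.800, -52.500) on PD. Then |EG| = |G − E| = 81.874.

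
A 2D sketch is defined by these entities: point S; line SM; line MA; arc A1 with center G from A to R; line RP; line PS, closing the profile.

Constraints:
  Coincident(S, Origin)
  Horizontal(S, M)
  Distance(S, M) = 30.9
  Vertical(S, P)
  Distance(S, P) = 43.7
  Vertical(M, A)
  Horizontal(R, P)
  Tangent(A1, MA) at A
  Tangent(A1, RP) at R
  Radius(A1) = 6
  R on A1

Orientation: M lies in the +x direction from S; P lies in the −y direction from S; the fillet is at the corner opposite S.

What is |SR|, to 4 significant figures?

50.30

The virtual corner opposite S is at (30.90, -43.70). A1 meets MA tangentially, so GA is at right angles to MA and A1 meets RP tangentially, so GR is at right angles to RP, with radius 6.0, so the center G sits 6.0 in from both sides at G = (24.90, -37.70). That places the tangent points at A = (30.90, -37.70) on MA and R = (24.90, -43.70) on RP. Then |SR| = |R − S| = 50.30.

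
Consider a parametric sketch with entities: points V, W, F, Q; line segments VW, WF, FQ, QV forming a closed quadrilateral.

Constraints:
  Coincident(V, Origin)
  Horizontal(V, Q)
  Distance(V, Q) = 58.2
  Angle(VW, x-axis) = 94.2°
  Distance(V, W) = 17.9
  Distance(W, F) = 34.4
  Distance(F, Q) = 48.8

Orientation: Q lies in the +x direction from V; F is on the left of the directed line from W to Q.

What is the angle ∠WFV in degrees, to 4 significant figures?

19.50°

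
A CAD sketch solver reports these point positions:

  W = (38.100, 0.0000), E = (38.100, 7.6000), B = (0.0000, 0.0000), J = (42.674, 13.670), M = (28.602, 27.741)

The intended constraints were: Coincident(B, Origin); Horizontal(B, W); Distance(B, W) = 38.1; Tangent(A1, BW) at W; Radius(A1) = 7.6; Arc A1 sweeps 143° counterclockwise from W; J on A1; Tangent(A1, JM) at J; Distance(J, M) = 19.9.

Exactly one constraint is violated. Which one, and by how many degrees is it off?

Tangent(A1, JM) at J — off by 8.00°.

B = (0.00, 0.00) ✓; B.y = 0.00, W.y = 0.00 ✓; |BW| = 38.10 ✓; ∠(EW, WB) = 90.00° ✓; |EW| = 7.600 ✓; bearing(E→J) − bearing(E→W) = 143.0° ✓; |EJ| = 7.600 ✓; ∠(EJ, JM) = 98.00° ✗; |JM| = 19.90 ✓.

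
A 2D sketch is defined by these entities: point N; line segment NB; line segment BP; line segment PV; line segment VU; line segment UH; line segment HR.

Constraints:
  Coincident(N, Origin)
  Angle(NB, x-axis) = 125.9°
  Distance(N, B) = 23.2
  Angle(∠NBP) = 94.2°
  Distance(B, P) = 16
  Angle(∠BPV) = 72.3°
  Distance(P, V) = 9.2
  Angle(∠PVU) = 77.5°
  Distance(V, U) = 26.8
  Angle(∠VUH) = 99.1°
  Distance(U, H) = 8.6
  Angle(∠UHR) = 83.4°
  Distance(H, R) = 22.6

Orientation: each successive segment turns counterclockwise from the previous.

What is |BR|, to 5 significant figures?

13.335

∠VUH = 99.1° gives UH at 142.80° from the x-axis; with |UH| = 8.6, H = (-14.459, 33.239). ∠UHR = 83.4° gives HR at -120.60° from the x-axis; with |HR| = 22.6, R = (-25.963, 13.786). Then |BR| = |R − B| = 13.335.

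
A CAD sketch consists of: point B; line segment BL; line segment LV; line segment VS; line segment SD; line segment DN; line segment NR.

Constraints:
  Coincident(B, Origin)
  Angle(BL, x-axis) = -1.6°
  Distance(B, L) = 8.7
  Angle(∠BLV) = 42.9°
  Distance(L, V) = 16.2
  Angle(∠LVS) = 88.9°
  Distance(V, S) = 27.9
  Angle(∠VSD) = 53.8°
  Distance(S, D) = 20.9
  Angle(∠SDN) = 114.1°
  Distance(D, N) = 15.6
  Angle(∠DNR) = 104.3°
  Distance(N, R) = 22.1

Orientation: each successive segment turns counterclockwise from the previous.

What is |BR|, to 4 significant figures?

19.38

∠SDN = 114.1° gives DN at 58.70° from the x-axis; with |DN| = 15.6, N = (6.812, 1.550). ∠DNR = 104.3° gives NR at 134.4° from the x-axis; with |NR| = 22.1, R = (-8.651, 17.34). Then |BR| = |R − B| = 19.38.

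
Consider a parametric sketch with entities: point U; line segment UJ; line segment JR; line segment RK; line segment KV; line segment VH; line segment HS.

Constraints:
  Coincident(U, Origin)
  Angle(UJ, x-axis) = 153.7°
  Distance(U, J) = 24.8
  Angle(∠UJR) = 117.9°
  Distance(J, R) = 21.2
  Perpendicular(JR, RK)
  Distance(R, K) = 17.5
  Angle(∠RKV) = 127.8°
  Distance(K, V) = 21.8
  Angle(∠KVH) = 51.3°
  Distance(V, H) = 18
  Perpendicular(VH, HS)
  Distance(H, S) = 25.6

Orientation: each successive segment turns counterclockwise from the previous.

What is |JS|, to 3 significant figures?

32.7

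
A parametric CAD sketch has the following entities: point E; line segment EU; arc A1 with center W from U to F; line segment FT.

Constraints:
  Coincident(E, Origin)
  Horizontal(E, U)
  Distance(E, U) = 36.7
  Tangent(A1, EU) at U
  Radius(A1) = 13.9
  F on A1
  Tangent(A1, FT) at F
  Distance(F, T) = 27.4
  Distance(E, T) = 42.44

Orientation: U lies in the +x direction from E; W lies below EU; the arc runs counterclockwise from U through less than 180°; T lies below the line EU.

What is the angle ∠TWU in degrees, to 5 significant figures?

142.81°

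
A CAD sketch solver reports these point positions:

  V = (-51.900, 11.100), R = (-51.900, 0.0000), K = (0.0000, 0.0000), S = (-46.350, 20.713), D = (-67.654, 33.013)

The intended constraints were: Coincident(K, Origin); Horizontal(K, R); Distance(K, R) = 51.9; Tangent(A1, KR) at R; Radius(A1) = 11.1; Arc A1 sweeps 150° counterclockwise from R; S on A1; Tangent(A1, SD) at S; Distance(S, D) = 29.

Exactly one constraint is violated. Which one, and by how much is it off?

Distance(S, D) = 29 — off by 4.40.

K = (0.00, 0.00) ✓; K.y = 0.00, R.y = 0.00 ✓; |KR| = 51.90 ✓; ∠(VR, RK) = 90.00° ✓; |VR| = 11.10 ✓; bearing(V→S) − bearing(V→R) = 150.0° ✓; |VS| = 11.10 ✓; ∠(VS, SD) = 90.00° ✓; |SD| = 24.60 ✗.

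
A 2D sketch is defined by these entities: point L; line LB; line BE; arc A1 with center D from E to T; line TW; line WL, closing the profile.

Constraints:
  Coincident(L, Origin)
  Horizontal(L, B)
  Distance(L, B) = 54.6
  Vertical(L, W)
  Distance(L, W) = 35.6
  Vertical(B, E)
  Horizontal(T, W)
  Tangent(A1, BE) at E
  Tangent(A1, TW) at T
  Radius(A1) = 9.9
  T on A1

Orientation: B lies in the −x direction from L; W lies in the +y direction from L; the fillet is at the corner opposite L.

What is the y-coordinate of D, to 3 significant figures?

25.7

L is at the origin; LB is horizontal with |LB| = 54.6 and B on the −x side, so B = (-54.6, 0.00). L and W share the same x with |LW| = 35.6 and W on the +y side, so W = (0.00, 35.6). The virtual corner opposite L is at (-54.6, 35.6). A1 meets BE tangentially, so DE is at right angles to BE and tangency of A1 to TW means the radius DT is perpendicular to TW, with radius 9.9, so the center D sits 9.9 in from both sides at D = (-44.7, 25.7). So D.y = 25.7.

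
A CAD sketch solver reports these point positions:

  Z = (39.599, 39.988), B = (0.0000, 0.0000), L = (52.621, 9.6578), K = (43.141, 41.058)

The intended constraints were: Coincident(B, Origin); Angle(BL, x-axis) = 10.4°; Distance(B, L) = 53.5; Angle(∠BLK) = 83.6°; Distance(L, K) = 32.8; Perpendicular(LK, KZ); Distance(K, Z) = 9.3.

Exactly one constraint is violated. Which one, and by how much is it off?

Distance(K, Z) = 9.3 — off by 5.60.

B = (0.00, 0.00) ✓; BL at 10.40° ✓; |BL| = 53.50 ✓; ∠BLK = 83.60° ✓; |LK| = 32.80 ✓; ∠(LK, KZ) = 90.01° ✓; |KZ| = 3.700 ✗.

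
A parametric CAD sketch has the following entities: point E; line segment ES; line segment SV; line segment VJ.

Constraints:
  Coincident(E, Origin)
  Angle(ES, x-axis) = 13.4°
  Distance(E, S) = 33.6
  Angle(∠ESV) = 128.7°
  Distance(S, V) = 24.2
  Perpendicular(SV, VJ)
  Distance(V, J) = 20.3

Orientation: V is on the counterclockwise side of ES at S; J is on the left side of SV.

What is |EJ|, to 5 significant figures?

45.594

∠ESV = 128.7°, so SV runs at 13.4° + (180° − 128.7°) = 64.700° from the x-axis; with |SV| = 24.2, V = S + 24.2·(cos 64.700°, sin 64.700°) = (43.027, 29.666). SV is perpendicular to VJ; with |VJ| = 20.3 on the left of SV, J = V + 20.3·(-0.90408, 0.42736) = (24.674, 38.341). Then |EJ| = |J − E| = 45.594.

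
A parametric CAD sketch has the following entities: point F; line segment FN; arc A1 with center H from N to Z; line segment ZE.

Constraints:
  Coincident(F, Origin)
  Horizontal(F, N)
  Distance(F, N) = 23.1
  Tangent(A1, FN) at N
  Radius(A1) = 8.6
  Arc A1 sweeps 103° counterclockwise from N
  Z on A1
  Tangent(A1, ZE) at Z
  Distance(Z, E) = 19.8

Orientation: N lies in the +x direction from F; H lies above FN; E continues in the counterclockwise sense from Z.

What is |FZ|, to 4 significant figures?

33.20

F is at the origin; FN is horizontal with |FN| = 23.1 and N on the +x side, so N = (23.10, 0.000). Tangency of A1 to FN means the radius HN is perpendicular to FN, so H = N + (0, 8.6) = (23.10, 8.600). On A1, N sits at bearing -90° from H; a 103° counterclockwise sweep puts Z at bearing 13°, so Z = H + 8.6·(cos 13°, sin 13°) = (31.48, 10.53). Then |FZ| = |Z − F| = 33.20.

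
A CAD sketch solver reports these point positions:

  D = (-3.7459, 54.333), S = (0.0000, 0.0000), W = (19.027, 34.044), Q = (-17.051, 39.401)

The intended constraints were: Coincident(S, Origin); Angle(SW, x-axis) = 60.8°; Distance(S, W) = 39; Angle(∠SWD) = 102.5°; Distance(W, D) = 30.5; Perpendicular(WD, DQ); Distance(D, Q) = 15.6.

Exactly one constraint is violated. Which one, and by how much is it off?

Distance(D, Q) = 15.6 — off by 4.40.

S = (0.00, 0.00) ✓; SW at 60.80° ✓; |SW| = 39.00 ✓; ∠SWD = 102.5° ✓; |WD| = 30.50 ✓; ∠(WD, DQ) = 90.00° ✓; |DQ| = 20.00 ✗.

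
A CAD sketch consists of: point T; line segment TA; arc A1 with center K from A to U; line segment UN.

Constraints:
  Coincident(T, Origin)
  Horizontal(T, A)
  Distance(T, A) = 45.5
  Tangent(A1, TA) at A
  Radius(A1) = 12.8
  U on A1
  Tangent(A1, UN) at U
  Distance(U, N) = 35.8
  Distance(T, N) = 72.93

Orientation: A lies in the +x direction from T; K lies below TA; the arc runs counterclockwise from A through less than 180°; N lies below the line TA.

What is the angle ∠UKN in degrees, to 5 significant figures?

70.326°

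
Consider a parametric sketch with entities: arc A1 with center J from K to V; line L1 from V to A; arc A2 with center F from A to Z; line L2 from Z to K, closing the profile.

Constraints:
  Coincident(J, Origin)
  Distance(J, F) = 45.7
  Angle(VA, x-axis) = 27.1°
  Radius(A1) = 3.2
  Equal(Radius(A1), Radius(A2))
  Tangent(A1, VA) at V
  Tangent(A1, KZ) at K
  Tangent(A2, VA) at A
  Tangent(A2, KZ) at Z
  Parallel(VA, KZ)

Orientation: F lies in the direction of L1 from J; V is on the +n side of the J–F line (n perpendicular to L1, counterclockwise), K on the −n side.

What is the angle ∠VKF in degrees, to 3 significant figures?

86.0°

The slot axis is L1's direction at 27.1°, so u = (cos 27.1°, sin 27.1°) = (0.890, 0.456) and n = (−sin 27.1°, cos 27.1°) = (-0.456, 0.890). J is at the origin and F lies 45.7 along u from J, so F = 45.7·u = (40.7, 20.8). Tangency of A1 to both parallel lines with radius 3.2 puts V and K at J ± 3.2·n: V = (-1.46, 2.85), K = (1.46, -2.85). Then cos ∠VKF = KV·KF / (|KV||KF|), giving 86.0°.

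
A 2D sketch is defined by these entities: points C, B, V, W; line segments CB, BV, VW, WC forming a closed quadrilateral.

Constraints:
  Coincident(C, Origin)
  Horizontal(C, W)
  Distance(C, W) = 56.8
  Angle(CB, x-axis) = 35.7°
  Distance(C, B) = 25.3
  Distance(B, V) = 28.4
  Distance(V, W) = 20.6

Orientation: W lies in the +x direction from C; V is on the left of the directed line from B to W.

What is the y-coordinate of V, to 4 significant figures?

18.92

Checks: |BV| = 28.40 ✓; |VW| = 20.60 ✓.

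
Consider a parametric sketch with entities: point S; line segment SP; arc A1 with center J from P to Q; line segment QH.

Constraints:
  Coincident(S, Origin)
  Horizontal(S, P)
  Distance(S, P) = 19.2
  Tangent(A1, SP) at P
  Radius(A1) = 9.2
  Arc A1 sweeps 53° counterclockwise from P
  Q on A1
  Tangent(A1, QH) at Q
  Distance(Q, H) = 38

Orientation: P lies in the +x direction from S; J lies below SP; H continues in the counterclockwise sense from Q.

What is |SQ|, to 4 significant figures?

12.41

Since A1 is tangent to SP there, JP ⟂ SP, so J = P + (0, -9.2) = (19.20, -9.200). On A1, P sits at bearing 90° from J; a 53° counterclockwise sweep puts Q at bearing 143°, so Q = J + 9.2·(cos 143°, sin 143°) = (11.85, -3.663). Then |SQ| = |Q − S| = 12.41.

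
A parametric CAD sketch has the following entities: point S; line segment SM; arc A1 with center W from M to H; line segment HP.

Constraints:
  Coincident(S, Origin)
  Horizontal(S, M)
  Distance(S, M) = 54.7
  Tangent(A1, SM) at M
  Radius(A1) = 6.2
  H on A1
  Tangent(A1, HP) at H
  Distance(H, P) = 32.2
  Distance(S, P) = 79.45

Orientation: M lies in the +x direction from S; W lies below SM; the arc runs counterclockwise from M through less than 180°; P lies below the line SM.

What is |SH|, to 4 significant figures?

51.16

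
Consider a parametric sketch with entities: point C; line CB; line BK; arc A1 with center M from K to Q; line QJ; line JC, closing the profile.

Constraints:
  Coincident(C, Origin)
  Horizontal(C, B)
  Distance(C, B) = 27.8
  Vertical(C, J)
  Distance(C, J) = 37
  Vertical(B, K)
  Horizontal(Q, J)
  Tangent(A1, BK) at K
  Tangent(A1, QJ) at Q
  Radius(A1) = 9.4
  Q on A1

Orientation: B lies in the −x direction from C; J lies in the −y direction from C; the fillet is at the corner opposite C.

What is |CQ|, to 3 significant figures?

41.3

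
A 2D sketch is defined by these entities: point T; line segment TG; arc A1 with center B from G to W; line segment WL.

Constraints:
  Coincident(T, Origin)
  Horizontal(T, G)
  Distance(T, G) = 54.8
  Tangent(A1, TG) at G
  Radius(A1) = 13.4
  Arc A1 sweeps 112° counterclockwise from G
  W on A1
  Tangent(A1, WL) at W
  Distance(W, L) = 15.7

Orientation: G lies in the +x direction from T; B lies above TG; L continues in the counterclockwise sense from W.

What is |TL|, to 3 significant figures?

69.6

On A1, G sits at bearing -90° from B; a 112° counterclockwise sweep puts W at bearing 22°, so W = B + 13.4·(cos 22°, sin 22°) = (67.2, 18.4). Since A1 is tangent to WL there, BW ⟂ WL, so WL runs along (−sin 22°, cos 22°); with |WL| = 15.7, L = (61.3, 33.0). Then |TL| = |L − T| = 69.6.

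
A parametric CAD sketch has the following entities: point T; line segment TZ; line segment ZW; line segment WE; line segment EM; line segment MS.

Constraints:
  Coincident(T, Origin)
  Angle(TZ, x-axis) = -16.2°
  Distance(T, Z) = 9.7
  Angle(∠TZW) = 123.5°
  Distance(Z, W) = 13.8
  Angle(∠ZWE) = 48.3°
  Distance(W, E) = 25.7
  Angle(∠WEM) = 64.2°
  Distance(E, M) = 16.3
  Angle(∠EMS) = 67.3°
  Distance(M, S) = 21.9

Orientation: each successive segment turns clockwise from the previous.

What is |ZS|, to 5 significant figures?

13.061

T is at the origin; TZ runs at -16.2° with length 9.7, so Z = (9.3148, -2.7062). ∠TZW = 123.5° gives ZW at -72.700° from the x-axis; with |ZW| = 13.8, W = (13.419, -15.882). ∠ZWE = 48.3° gives WE at 155.60° from the x-axis; with |WE| = 25.7, E = (-9.9859, -5.2651). ∠WEM = 64.2° gives EM at 39.800° from the x-axis; with |EM| = 16.3, M = (2.5371, 5.1687). ∠EMS = 67.3° gives MS at -72.900° from the x-axis; with |MS| = 21.9, S = (8.9766, -15.763). Then |ZS| = |S − Z| = 13.061.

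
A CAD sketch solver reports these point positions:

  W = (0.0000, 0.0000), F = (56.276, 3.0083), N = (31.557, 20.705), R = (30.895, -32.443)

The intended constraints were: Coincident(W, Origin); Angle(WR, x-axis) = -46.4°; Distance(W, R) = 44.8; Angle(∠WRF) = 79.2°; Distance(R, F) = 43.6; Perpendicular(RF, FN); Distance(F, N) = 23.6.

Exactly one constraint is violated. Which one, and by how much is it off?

Distance(F, N) = 23.6 — off by 6.80.

W = (0.00, 0.00) ✓; WR at -46.40° ✓; |WR| = 44.80 ✓; ∠WRF = 79.20° ✓; |RF| = 43.60 ✓; ∠(RF, FN) = 90.00° ✓; |FN| = 30.40 ✗.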